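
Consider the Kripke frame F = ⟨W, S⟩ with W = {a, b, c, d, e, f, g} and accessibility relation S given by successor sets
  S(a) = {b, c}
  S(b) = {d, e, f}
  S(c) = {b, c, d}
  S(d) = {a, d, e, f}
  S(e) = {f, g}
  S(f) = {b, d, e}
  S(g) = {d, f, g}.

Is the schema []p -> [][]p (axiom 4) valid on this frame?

No

Axiom 4 corresponds to the accessibility relation being transitive.
Transitive: no — a S b and b S d, but not a S d.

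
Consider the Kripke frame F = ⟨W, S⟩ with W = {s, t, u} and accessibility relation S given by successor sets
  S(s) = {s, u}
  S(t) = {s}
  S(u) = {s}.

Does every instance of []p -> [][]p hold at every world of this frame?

No

Axiom 4 corresponds to the accessibility relation being transitive.
Transitive: no — t S s and s S u, but not t S u.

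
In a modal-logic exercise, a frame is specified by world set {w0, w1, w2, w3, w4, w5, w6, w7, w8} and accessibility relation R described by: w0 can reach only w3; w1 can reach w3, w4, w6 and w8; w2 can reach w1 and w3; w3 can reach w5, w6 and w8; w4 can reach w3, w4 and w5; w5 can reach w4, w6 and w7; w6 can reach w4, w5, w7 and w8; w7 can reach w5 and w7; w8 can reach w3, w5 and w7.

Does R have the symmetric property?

Symmetric: no — w0 R w3 but not w3 R w0.

No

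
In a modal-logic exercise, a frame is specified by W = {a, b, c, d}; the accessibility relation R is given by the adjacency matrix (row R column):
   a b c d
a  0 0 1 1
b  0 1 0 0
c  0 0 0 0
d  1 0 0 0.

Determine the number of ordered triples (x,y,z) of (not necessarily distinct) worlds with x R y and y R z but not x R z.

3

Enumerating: (a,d,a), (d,a,c), (d,a,d).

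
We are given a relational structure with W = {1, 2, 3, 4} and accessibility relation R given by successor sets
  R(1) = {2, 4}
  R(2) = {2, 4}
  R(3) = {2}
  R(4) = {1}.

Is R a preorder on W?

Reflexive: no — 1 is not related to itself.
Transitive: no — 2 R 4 and 4 R 1, but not 2 R 1.
So R is not a preorder.

No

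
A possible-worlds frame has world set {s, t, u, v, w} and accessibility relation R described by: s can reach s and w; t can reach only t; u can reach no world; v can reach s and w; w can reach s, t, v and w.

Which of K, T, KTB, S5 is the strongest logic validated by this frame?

K

Reflexive (axiom T): no — u is not related to itself.
Symmetric (axiom B): no — v R s but not s R v.
Euclidean (axiom 5): no — w R s and w R t, but not s R t.
So F validates K; T would additionally require R to be reflexive. The strongest is K.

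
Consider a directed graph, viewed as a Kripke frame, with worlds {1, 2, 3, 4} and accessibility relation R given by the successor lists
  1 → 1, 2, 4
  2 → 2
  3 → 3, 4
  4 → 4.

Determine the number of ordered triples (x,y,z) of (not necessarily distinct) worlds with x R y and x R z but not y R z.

Enumerating: (1,2,1), (1,2,4), (1,4,1), (1,4,2), (3,4,3).

5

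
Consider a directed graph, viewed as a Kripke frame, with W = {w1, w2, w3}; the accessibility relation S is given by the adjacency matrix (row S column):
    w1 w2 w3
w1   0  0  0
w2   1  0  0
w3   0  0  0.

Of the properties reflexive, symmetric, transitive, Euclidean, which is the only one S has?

Reflexive: no — w1 is not related to itself.
Symmetric: no — w2 S w1 but not w1 S w2.
Transitive: yes — every two-step S-path is closed by a direct edge.
Euclidean: no — w2 S w1 and w2 S w1, but not w1 S w1.
Only transitive holds.

transitive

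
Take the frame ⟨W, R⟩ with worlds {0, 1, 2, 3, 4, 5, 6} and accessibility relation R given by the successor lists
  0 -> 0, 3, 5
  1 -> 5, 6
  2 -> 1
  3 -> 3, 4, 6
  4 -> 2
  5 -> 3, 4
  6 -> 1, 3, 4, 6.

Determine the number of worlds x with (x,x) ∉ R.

4

Enumerating: 1, 2, 4, 5.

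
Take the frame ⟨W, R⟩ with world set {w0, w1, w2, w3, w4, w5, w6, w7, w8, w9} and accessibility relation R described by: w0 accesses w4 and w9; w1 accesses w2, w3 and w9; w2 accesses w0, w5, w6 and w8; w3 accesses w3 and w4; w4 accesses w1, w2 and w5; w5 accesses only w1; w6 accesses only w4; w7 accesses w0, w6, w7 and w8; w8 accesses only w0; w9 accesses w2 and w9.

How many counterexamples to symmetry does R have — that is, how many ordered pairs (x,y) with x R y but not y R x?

Enumerating: (w0,w4), (w0,w9), (w1,w2), (w1,w3), (w1,w9), (w2,w0), (w2,w5), (w2,w6), (w2,w8), (w3,w4), (w4,w1), (w4,w2), … and 8 more.
Total: 20.

20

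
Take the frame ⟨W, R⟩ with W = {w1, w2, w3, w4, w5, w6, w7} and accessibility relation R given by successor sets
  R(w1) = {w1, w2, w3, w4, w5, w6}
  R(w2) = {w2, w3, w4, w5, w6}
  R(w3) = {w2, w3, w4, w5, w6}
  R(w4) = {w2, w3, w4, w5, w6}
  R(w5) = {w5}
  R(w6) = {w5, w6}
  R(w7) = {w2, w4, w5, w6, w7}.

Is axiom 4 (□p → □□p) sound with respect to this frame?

The schema 4 characterises exactly the transitive frames.
Transitive: no — w7 R w2 and w2 R w3, but not w7 R w3.

No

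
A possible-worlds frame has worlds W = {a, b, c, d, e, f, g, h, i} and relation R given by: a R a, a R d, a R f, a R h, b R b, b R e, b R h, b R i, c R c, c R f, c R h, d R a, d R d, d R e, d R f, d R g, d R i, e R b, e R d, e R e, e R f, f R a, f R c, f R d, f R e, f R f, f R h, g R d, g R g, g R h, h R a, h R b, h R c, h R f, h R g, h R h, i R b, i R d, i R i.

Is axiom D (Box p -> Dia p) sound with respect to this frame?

By correspondence theory, D is valid on a frame iff R is serial.
Serial: yes — every world has a successor (e.g. a R a).

Yes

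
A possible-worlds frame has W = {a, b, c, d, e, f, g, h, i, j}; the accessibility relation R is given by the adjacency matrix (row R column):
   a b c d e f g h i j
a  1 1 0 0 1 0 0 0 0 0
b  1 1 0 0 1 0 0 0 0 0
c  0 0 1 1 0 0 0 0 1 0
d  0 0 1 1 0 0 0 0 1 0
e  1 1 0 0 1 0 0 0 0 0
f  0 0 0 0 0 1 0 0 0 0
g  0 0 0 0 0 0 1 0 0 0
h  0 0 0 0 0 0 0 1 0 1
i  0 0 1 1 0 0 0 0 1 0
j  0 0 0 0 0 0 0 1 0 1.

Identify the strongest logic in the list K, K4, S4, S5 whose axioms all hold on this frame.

Transitive (axiom 4): yes — every two-step R-path is closed by a direct edge.
Reflexive (axiom T): yes — every world is R-related to itself.
Euclidean (axiom 5): yes — any two successors of a common world are R-related.
So F validates K, K4, S4, S5. The strongest is S5.

S5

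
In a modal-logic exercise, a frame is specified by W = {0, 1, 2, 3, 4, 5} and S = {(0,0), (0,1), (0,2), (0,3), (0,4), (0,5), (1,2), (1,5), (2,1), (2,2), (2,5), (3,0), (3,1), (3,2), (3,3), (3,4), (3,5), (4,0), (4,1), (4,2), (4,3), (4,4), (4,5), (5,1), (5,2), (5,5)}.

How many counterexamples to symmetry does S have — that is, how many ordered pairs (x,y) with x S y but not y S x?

Enumerating: (0,1), (0,2), (0,5), (3,1), (3,2), (3,5), (4,1), (4,2), (4,5).

9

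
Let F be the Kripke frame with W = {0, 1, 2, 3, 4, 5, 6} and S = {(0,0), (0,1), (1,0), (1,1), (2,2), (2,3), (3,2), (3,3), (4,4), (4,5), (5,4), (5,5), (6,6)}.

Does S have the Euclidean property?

Euclidean: yes — any two successors of a common world are S-related.

Yes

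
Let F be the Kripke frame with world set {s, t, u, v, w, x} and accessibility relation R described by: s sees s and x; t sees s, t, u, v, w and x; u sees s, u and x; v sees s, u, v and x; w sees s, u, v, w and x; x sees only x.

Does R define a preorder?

Reflexive: yes — every world is R-related to itself.
Transitive: yes — every two-step R-path is closed by a direct edge.
So R is a preorder.

Yes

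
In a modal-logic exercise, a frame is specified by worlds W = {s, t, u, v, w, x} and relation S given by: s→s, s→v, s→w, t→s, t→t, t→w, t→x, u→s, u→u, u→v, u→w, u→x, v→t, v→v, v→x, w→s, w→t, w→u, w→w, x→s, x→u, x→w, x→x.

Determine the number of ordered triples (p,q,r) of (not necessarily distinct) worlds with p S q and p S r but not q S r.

Enumerating: (s,v,s), (s,v,w), (s,w,v), (t,s,t), (t,s,x), (t,w,x), (t,x,t), (u,s,u), (u,s,x), (u,v,s), (u,v,u), (u,v,w), … and 13 more.
Total: 25.

25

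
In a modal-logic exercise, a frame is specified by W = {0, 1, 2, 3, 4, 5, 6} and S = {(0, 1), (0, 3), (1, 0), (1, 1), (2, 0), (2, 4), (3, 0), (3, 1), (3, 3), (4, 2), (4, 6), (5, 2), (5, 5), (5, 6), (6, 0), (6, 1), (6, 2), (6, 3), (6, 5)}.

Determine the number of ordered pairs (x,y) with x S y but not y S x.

8

Enumerating: (2,0), (3,1), (4,6), (5,2), (6,0), (6,1), (6,2), (6,3).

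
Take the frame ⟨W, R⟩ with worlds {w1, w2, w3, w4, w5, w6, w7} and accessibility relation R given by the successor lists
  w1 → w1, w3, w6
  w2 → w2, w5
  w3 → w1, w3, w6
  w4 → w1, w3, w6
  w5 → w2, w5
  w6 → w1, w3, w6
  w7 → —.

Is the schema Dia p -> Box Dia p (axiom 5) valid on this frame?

Yes

By correspondence theory, 5 is valid on a frame iff R is Euclidean.
Euclidean: yes — any two successors of a common world are R-related.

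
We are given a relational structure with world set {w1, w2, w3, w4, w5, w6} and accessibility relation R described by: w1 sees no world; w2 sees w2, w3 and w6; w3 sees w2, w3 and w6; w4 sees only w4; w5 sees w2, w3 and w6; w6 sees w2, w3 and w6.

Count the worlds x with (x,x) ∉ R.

Enumerating: w1, w5.

2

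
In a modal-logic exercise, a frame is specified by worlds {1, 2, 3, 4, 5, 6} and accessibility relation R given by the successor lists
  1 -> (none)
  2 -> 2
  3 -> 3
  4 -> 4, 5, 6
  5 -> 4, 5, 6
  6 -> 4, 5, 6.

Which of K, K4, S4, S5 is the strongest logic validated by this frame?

Transitive (axiom 4): yes — every two-step R-path is closed by a direct edge.
Reflexive (axiom T): no — 1 is not related to itself.
Euclidean (axiom 5): yes — any two successors of a common world are R-related.
So F validates K, K4; S4 would additionally require R to be reflexive. The strongest is K4.

K4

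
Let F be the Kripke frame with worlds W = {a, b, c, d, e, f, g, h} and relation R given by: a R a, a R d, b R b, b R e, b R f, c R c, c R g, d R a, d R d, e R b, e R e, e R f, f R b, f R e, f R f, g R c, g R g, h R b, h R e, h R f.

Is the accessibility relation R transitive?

Transitive: yes — every two-step R-path is closed by a direct edge.

Yes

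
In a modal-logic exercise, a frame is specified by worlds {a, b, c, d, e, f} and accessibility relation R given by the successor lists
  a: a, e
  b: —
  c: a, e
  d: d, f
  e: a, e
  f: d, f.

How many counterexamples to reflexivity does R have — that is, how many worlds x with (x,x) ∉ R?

2

Enumerating: b, c.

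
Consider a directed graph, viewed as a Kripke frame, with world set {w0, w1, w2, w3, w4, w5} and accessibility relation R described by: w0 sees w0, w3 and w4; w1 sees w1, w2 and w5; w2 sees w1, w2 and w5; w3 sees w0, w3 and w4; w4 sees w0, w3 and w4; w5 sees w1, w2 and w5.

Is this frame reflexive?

Reflexive: yes — every world is R-related to itself.

Yes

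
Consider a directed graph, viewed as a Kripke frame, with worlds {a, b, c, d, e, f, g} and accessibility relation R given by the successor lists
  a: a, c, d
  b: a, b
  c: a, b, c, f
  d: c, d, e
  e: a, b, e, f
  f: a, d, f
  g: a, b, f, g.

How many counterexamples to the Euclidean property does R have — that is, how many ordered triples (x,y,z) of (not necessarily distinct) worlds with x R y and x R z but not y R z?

30

Enumerating: (a,c,d), (a,d,a), (b,a,b), (c,a,b), (c,a,f), (c,b,c), (c,b,f), (c,f,b), (c,f,c), (d,c,d), (d,c,e), (d,e,c), … and 18 more.
Total: 30.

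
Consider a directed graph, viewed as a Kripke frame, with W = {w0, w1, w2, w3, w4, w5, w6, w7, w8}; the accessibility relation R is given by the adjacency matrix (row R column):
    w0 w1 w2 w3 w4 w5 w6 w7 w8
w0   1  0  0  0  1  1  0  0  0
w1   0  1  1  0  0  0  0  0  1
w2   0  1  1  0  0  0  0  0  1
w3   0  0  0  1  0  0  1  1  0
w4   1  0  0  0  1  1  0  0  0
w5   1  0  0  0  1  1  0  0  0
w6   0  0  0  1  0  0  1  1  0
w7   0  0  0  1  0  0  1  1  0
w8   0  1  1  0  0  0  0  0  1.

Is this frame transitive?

Yes

Transitive: yes — every two-step R-path is closed by a direct edge.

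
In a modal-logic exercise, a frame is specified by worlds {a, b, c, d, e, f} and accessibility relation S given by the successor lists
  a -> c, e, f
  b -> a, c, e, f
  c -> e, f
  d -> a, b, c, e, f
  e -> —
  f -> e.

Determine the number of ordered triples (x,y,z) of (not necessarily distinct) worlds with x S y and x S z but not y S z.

35

Enumerating: (a,c,c), (a,e,c), (a,e,e), (a,e,f), (a,f,c), (a,f,f), (b,a,a), (b,c,a), (b,c,c), (b,e,a), (b,e,c), (b,e,e), … and 23 more.
Total: 35.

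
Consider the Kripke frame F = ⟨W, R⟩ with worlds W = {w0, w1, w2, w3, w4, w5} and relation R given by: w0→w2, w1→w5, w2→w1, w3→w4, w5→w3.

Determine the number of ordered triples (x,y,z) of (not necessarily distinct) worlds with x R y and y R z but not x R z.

4

Enumerating: (w0,w2,w1), (w1,w5,w3), (w2,w1,w5), (w5,w3,w4).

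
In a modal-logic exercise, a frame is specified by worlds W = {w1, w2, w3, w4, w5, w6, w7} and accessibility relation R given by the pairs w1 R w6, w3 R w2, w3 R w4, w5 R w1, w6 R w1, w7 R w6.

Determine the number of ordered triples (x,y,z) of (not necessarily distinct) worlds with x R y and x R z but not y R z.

8

Enumerating: (w1,w6,w6), (w3,w2,w2), (w3,w2,w4), (w3,w4,w2), (w3,w4,w4), (w5,w1,w1), (w6,w1,w1), (w7,w6,w6).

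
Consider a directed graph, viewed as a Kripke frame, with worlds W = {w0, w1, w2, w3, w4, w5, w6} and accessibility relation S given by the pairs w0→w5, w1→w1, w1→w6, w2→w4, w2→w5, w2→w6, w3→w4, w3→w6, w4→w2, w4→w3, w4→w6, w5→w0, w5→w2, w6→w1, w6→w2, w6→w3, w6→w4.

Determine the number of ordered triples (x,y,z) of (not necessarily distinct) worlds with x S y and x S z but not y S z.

31

Enumerating: (w0,w5,w5), (w1,w6,w6), (w2,w4,w4), (w2,w4,w5), (w2,w5,w4), (w2,w5,w5), (w2,w5,w6), (w2,w6,w5), (w2,w6,w6), (w3,w4,w4), (w3,w6,w6), (w4,w2,w2), … and 19 more.
Total: 31.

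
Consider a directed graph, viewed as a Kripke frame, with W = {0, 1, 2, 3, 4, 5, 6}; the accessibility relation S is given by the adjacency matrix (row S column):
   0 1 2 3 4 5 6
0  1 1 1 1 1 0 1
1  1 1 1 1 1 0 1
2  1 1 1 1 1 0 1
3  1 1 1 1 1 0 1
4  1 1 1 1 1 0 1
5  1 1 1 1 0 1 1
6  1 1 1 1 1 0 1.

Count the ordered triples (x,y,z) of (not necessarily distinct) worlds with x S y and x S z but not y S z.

5

Enumerating: (5,0,5), (5,1,5), (5,2,5), (5,3,5), (5,6,5).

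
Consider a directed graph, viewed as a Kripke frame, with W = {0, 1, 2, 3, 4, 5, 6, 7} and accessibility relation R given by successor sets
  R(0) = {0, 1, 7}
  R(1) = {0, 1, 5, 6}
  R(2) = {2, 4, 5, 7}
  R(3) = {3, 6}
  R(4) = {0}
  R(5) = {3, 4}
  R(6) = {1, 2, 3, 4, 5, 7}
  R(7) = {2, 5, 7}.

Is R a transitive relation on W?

Transitive: no — 0 R 1 and 1 R 5, but not 0 R 5.

No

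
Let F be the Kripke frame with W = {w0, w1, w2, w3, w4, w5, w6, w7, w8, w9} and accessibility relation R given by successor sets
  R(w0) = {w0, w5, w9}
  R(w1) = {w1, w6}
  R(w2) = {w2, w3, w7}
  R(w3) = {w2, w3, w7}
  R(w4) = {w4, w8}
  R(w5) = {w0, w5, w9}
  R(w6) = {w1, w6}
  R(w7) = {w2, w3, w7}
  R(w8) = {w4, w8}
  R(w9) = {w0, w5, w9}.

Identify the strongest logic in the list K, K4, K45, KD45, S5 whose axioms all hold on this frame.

S5

Transitive (axiom 4): yes — every two-step R-path is closed by a direct edge.
Euclidean (axiom 5): yes — any two successors of a common world are R-related.
Serial (axiom D): yes — every world has a successor (e.g. w0 R w0).
Reflexive (axiom T): yes — every world is R-related to itself.
So F validates K, K4, K45, KD45, S5. The strongest is S5.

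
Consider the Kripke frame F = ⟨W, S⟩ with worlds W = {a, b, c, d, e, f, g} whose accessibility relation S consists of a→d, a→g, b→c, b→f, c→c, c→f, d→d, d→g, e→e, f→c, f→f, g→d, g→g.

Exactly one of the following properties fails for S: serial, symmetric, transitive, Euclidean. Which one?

symmetric

Serial: yes — every world has a successor (e.g. a S d).
Symmetric: no — a S d but not d S a.
Transitive: yes — every two-step S-path is closed by a direct edge.
Euclidean: yes — any two successors of a common world are S-related.
Only symmetric fails.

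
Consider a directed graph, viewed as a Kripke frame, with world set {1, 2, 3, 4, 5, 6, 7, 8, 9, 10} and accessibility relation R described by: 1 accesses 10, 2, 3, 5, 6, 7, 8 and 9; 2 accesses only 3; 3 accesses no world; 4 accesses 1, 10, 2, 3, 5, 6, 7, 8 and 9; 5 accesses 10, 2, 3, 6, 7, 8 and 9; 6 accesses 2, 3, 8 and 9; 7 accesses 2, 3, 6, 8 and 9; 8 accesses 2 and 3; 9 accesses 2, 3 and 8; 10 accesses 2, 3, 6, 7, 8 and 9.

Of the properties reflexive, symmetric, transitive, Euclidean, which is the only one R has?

Reflexive: no — 1 is not related to itself.
Symmetric: no — 1 R 10 but not 10 R 1.
Transitive: yes — every two-step R-path is closed by a direct edge.
Euclidean: no — 1 R 10 and 1 R 5, but not 10 R 5.
Only transitive holds.

transitive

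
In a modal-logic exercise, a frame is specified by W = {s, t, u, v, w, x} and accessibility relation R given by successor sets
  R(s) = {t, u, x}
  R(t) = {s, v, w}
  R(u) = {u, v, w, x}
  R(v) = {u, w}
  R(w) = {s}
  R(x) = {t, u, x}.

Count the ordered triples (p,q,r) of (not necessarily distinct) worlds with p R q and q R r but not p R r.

22

Enumerating: (s,t,s), (s,t,v), (s,t,w), (s,u,v), (s,u,w), (t,s,t), (t,s,u), (t,s,x), (t,v,u), (u,w,s), (u,x,t), (v,u,v), … and 10 more.
Total: 22.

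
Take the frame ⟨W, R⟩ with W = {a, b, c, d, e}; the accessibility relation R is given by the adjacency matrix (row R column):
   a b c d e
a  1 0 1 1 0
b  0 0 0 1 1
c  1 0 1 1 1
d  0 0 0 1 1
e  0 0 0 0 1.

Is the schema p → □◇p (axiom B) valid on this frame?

No

The schema B characterises exactly the symmetric frames.
Symmetric: no — a R d but not d R a.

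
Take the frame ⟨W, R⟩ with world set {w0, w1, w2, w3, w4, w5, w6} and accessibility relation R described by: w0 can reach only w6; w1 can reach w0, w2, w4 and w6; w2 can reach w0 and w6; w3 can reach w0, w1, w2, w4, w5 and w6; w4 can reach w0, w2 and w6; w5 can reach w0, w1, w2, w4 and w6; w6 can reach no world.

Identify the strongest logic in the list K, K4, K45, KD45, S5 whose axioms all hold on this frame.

Transitive (axiom 4): yes — every two-step R-path is closed by a direct edge.
Euclidean (axiom 5): no — w1 R w0 and w1 R w2, but not w0 R w2.
Serial (axiom D): no — w6 has no R-successor.
Reflexive (axiom T): no — w0 is not related to itself.
So F validates K, K4; K45 would additionally require R to be Euclidean. The strongest is K4.

K4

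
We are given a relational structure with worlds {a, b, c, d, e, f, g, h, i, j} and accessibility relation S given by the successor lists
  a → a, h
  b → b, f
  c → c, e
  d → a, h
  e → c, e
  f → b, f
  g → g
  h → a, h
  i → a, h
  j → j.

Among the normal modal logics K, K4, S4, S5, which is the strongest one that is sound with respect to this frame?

Transitive (axiom 4): yes — every two-step S-path is closed by a direct edge.
Reflexive (axiom T): no — d is not related to itself.
Euclidean (axiom 5): yes — any two successors of a common world are S-related.
So F validates K, K4; S4 would additionally require S to be reflexive. The strongest is K4.

K4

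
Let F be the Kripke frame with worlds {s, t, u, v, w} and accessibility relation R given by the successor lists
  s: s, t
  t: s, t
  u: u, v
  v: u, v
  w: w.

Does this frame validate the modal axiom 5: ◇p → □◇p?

Axiom 5 corresponds to the accessibility relation being Euclidean.
Euclidean: yes — any two successors of a common world are R-related.

Yes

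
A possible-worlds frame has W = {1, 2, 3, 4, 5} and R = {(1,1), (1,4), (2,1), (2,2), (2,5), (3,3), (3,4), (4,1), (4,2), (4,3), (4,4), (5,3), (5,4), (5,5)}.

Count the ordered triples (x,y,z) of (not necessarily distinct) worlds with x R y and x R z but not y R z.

12

Enumerating: (2,1,2), (2,1,5), (2,5,1), (2,5,2), (4,1,2), (4,1,3), (4,2,3), (4,2,4), (4,3,1), (4,3,2), (5,3,5), (5,4,5).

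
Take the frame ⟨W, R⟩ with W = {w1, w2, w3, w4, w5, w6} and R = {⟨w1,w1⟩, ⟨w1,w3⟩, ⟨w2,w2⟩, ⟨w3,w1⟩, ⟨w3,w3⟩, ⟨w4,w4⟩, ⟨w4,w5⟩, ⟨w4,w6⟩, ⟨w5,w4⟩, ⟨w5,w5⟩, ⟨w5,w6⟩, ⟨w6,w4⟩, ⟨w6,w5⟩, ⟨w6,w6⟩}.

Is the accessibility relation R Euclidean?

Yes

Euclidean: yes — any two successors of a common world are R-related.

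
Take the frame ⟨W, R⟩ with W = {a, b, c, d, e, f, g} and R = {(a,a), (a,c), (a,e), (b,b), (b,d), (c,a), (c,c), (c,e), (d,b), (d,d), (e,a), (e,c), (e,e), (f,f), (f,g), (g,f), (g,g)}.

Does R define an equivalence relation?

Yes

Reflexive: yes — every world is R-related to itself.
Symmetric: yes — every pair in R has its reverse in R.
Transitive: yes — every two-step R-path is closed by a direct edge.
So R is an equivalence relation.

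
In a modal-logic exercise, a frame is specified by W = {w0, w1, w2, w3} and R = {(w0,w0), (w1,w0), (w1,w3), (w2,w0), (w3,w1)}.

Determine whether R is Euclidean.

Euclidean: no — w1 R w0 and w1 R w3, but not w0 R w3.

No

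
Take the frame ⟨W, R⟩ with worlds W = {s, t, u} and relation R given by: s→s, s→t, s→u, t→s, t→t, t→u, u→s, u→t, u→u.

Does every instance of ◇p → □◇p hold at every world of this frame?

Yes

By correspondence theory, 5 is valid on a frame iff R is Euclidean.
Euclidean: yes — any two successors of a common world are R-related.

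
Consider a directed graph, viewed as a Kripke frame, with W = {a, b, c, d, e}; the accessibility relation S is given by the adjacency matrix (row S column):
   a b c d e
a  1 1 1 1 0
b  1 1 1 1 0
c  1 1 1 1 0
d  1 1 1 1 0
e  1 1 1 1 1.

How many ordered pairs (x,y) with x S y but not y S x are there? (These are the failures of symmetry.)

4

Enumerating: (e,a), (e,b), (e,c), (e,d).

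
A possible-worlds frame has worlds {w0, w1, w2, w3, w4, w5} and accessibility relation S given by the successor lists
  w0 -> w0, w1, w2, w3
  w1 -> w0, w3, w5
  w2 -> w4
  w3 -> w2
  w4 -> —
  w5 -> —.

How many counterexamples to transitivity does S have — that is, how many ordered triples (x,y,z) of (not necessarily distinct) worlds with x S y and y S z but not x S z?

6

Enumerating: (w0,w1,w5), (w0,w2,w4), (w1,w0,w1), (w1,w0,w2), (w1,w3,w2), (w3,w2,w4).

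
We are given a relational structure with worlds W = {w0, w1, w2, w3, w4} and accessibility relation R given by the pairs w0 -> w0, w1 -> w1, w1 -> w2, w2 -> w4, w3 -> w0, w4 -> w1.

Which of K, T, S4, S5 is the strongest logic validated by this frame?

Reflexive (axiom T): no — w2 is not related to itself.
Transitive (axiom 4): no — w1 R w2 and w2 R w4, but not w1 R w4.
Euclidean (axiom 5): no — w1 R w2 and w1 R w1, but not w2 R w1.
So F validates K; T would additionally require R to be reflexive. The strongest is K.

K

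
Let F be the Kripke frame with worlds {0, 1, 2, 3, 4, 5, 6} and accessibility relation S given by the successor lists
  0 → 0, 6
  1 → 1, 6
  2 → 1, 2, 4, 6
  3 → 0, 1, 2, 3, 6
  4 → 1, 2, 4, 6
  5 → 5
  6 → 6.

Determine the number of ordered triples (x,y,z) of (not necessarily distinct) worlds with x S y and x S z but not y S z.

24

Enumerating: (0,6,0), (1,6,1), (2,1,2), (2,1,4), (2,6,1), (2,6,2), (2,6,4), (3,0,1), (3,0,2), (3,0,3), (3,1,0), (3,1,2), … and 12 more.
Total: 24.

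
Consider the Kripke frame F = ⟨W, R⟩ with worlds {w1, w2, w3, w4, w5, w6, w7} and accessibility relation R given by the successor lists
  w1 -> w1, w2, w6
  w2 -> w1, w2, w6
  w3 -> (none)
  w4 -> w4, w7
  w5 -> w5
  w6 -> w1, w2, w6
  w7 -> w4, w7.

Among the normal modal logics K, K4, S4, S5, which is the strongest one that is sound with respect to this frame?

Transitive (axiom 4): yes — every two-step R-path is closed by a direct edge.
Reflexive (axiom T): no — w3 is not related to itself.
Euclidean (axiom 5): yes — any two successors of a common world are R-related.
So F validates K, K4; S4 would additionally require R to be reflexive. The strongest is K4.

K4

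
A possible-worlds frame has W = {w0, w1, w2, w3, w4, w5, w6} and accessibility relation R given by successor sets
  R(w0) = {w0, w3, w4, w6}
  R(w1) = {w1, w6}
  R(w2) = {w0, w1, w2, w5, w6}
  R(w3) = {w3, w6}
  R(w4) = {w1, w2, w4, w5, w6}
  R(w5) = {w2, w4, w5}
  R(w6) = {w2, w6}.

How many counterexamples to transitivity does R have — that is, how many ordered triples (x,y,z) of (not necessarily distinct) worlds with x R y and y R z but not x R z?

18

Enumerating: (w0,w4,w1), (w0,w4,w2), (w0,w4,w5), (w0,w6,w2), (w1,w6,w2), (w2,w0,w3), (w2,w0,w4), (w2,w5,w4), (w3,w6,w2), (w4,w2,w0), (w5,w2,w0), (w5,w2,w1), (w5,w2,w6), (w5,w4,w1), (w5,w4,w6), (w6,w2,w0), (w6,w2,w1), (w6,w2,w5).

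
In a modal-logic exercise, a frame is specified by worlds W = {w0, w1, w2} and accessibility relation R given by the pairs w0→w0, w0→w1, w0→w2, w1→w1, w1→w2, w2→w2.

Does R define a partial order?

Reflexive: yes — every world is R-related to itself.
Transitive: yes — every two-step R-path is closed by a direct edge.
Antisymmetric: yes — no distinct pair is related both ways.
So R is a partial order.

Yes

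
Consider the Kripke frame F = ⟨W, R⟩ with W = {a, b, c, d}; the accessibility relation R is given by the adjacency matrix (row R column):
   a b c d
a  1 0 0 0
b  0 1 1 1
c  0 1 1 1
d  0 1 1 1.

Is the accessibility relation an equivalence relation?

Reflexive: yes — every world is R-related to itself.
Symmetric: yes — every pair in R has its reverse in R.
Transitive: yes — every two-step R-path is closed by a direct edge.
So R is an equivalence relation.

Yes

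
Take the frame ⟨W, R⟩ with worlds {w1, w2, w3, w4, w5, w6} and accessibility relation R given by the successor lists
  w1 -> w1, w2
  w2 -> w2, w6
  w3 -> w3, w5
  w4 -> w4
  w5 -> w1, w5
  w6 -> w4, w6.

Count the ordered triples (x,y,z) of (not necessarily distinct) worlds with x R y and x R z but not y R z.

Enumerating: (w1,w2,w1), (w2,w6,w2), (w3,w5,w3), (w5,w1,w5), (w6,w4,w6).

5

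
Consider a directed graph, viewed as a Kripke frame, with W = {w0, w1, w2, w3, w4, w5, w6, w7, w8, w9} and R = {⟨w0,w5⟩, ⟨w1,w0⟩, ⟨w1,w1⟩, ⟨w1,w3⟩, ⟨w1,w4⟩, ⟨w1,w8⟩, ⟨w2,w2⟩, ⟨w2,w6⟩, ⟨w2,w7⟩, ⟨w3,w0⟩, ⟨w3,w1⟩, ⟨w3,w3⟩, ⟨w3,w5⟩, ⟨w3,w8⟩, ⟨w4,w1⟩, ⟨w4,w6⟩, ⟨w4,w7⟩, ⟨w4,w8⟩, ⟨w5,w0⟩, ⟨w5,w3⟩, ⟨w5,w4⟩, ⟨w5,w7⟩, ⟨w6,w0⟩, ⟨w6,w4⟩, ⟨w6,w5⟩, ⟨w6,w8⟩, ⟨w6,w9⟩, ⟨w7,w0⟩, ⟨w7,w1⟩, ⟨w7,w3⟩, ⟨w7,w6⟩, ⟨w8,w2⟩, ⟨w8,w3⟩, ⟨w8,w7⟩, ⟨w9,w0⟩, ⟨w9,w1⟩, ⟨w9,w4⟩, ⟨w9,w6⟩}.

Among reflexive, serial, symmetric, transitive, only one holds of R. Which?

serial

Reflexive: no — w0 is not related to itself.
Serial: yes — every world has a successor (e.g. w0 R w5).
Symmetric: no — w1 R w0 but not w0 R w1.
Transitive: no — w0 R w5 and w5 R w3, but not w0 R w3.
Only serial holds.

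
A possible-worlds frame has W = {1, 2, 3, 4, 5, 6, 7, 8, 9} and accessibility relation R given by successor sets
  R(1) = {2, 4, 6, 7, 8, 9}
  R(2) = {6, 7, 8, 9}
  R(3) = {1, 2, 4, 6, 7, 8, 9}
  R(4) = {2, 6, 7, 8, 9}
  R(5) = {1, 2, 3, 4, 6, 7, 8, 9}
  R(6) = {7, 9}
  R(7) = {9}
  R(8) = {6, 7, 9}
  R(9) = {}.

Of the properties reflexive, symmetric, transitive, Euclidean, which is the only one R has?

Reflexive: no — 1 is not related to itself.
Symmetric: no — 1 R 2 but not 2 R 1.
Transitive: yes — every two-step R-path is closed by a direct edge.
Euclidean: no — 1 R 2 and 1 R 4, but not 2 R 4.
Only transitive holds.

transitive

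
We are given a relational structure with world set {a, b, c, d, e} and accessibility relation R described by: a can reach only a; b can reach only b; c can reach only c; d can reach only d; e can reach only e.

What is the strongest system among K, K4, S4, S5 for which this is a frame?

Transitive (axiom 4): yes — every two-step R-path is closed by a direct edge.
Reflexive (axiom T): yes — every world is R-related to itself.
Euclidean (axiom 5): yes — any two successors of a common world are R-related.
So F validates K, K4, S4, S5. The strongest is S5.

S5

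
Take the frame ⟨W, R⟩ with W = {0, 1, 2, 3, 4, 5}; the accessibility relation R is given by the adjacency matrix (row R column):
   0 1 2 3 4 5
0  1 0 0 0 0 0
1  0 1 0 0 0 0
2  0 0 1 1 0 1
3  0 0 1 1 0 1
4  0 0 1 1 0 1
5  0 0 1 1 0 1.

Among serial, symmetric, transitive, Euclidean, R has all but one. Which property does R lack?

Serial: yes — every world has a successor (e.g. 0 R 0).
Symmetric: no — 4 R 2 but not 2 R 4.
Transitive: yes — every two-step R-path is closed by a direct edge.
Euclidean: yes — any two successors of a common world are R-related.
Only symmetric fails.

symmetric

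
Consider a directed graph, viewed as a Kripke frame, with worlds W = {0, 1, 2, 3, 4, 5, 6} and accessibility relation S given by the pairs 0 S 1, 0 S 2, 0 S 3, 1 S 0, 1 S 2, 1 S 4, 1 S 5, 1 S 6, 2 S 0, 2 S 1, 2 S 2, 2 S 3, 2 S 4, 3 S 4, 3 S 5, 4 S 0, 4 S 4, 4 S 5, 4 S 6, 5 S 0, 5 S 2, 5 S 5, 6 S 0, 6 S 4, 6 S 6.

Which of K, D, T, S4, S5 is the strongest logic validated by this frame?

D

Serial (axiom D): yes — every world has a successor (e.g. 0 S 1).
Reflexive (axiom T): no — 0 is not related to itself.
Transitive (axiom 4): no — 0 S 1 and 1 S 4, but not 0 S 4.
Euclidean (axiom 5): no — 0 S 1 and 0 S 3, but not 1 S 3.
So F validates K, D; T would additionally require S to be reflexive. The strongest is D.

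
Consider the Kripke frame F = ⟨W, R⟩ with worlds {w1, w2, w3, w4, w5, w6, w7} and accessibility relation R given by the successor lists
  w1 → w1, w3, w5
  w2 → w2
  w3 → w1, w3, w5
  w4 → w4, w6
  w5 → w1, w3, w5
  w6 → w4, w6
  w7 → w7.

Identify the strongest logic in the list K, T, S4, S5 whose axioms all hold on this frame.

S5

Reflexive (axiom T): yes — every world is R-related to itself.
Transitive (axiom 4): yes — every two-step R-path is closed by a direct edge.
Euclidean (axiom 5): yes — any two successors of a common world are R-related.
So F validates K, T, S4, S5. The strongest is S5.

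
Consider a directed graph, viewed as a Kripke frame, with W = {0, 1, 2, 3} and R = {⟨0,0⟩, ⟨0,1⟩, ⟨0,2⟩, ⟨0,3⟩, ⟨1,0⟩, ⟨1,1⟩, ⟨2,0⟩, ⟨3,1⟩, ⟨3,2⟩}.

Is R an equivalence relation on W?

No

Reflexive: no — 2 is not related to itself.
Symmetric: no — 0 R 3 but not 3 R 0.
Transitive: no — 1 R 0 and 0 R 2, but not 1 R 2.
So R is not an equivalence relation.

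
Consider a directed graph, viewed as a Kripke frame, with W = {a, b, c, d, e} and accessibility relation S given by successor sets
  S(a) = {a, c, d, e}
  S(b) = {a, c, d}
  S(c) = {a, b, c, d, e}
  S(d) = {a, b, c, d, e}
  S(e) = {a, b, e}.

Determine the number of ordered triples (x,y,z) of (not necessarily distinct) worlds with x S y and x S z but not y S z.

Enumerating: (a,e,c), (a,e,d), (c,a,b), (c,b,b), (c,b,e), (c,e,c), (c,e,d), (d,a,b), (d,b,b), (d,b,e), (d,e,c), (d,e,d), (e,a,b), (e,b,b), (e,b,e).

15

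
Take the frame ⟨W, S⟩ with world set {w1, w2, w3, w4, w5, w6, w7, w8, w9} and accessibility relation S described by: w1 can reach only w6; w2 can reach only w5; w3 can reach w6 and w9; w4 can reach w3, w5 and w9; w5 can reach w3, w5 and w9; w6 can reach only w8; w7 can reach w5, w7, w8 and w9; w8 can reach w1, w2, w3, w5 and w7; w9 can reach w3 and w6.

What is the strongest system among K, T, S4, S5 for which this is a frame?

Reflexive (axiom T): no — w1 is not related to itself.
Transitive (axiom 4): no — w1 S w6 and w6 S w8, but not w1 S w8.
Euclidean (axiom 5): no — w3 S w6 and w3 S w9, but not w6 S w9.
So F validates K; T would additionally require S to be reflexive. The strongest is K.

K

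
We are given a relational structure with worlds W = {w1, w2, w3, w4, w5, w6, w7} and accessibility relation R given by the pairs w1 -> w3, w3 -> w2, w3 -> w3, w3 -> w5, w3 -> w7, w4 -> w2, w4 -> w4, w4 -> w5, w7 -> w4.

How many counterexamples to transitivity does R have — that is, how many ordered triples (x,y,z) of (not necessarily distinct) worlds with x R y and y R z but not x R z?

Enumerating: (w1,w3,w2), (w1,w3,w5), (w1,w3,w7), (w3,w7,w4), (w7,w4,w2), (w7,w4,w5).

6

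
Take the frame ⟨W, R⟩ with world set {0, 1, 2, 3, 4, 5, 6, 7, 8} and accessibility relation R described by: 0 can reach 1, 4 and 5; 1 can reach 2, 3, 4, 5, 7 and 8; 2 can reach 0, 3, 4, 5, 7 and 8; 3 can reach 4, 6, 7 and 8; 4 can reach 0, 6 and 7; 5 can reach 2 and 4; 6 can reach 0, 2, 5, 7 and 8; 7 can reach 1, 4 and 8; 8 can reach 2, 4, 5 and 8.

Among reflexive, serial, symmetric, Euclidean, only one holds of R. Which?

serial

Reflexive: no — 0 is not related to itself.
Serial: yes — every world has a successor (e.g. 0 R 1).
Symmetric: no — 0 R 1 but not 1 R 0.
Euclidean: no — 0 R 4 and 0 R 1, but not 4 R 1.
Only serial holds.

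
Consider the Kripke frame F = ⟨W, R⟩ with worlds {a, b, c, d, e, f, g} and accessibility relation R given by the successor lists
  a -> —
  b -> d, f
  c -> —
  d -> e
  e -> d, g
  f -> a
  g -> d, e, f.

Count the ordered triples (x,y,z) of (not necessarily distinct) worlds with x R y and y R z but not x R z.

Enumerating: (b,d,e), (b,f,a), (d,e,d), (d,e,g), (e,d,e), (e,g,e), (e,g,f), (g,e,g), (g,f,a).

9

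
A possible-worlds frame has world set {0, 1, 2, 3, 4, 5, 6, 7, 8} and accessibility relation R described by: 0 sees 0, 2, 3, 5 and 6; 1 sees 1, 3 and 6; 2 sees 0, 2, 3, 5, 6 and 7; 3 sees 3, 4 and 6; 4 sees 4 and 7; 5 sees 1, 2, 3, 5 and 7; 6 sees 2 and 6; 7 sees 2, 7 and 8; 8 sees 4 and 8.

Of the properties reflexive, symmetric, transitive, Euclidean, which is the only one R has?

reflexive

Reflexive: yes — every world is R-related to itself.
Symmetric: no — 0 R 3 but not 3 R 0.
Transitive: no — 0 R 2 and 2 R 7, but not 0 R 7.
Euclidean: no — 0 R 3 and 0 R 2, but not 3 R 2.
Only reflexive holds.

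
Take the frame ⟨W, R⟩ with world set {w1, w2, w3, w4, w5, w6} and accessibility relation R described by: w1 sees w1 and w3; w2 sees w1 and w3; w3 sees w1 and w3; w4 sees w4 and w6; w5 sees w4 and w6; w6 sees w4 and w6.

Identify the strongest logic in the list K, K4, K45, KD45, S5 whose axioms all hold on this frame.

Transitive (axiom 4): yes — every two-step R-path is closed by a direct edge.
Euclidean (axiom 5): yes — any two successors of a common world are R-related.
Serial (axiom D): yes — every world has a successor (e.g. w1 R w1).
Reflexive (axiom T): no — w2 is not related to itself.
So F validates K, K4, K45, KD45; S5 would additionally require R to be reflexive. The strongest is KD45.

KD45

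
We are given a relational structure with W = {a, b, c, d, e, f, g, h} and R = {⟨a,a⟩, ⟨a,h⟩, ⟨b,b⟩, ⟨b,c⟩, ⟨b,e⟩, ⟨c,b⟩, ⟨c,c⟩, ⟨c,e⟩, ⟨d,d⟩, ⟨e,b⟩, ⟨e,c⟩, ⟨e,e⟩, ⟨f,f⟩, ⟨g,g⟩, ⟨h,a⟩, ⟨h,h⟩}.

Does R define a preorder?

Reflexive: yes — every world is R-related to itself.
Transitive: yes — every two-step R-path is closed by a direct edge.
So R is a preorder.

Yes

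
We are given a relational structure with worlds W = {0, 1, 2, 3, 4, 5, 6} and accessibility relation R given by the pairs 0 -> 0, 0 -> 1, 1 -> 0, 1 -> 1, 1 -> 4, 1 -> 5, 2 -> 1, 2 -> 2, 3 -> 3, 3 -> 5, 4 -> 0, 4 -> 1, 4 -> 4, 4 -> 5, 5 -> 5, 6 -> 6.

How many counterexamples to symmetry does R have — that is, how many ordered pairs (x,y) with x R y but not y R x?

Enumerating: (1,5), (2,1), (3,5), (4,0), (4,5).

5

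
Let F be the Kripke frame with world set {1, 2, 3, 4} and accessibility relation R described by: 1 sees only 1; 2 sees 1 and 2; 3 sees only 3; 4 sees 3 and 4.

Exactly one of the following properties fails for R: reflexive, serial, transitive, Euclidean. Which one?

Reflexive: yes — every world is R-related to itself.
Serial: yes — every world has a successor (e.g. 1 R 1).
Transitive: yes — every two-step R-path is closed by a direct edge.
Euclidean: no — 2 R 1 and 2 R 2, but not 1 R 2.
Only Euclidean fails.

Euclidean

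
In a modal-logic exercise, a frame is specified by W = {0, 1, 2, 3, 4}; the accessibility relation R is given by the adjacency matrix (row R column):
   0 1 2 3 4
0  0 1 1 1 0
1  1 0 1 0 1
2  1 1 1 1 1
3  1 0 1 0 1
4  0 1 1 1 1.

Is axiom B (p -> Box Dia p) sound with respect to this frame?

Yes

Axiom B corresponds to the accessibility relation being symmetric.
Symmetric: yes — every pair in R has its reverse in R.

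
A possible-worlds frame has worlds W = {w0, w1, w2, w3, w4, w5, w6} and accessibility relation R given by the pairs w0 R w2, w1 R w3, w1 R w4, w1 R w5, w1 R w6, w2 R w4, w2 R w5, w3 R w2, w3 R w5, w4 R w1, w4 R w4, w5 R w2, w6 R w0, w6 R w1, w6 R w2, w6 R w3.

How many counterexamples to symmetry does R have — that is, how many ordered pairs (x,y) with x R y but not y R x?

Enumerating: (w0,w2), (w1,w3), (w1,w5), (w2,w4), (w3,w2), (w3,w5), (w6,w0), (w6,w2), (w6,w3).

9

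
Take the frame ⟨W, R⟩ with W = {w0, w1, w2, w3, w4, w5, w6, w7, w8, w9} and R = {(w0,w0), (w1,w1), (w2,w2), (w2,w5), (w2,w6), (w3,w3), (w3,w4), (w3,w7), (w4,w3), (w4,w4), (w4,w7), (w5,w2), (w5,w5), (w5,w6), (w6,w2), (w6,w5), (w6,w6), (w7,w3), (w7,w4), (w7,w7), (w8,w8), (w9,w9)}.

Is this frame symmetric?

Symmetric: yes — every pair in R has its reverse in R.

Yes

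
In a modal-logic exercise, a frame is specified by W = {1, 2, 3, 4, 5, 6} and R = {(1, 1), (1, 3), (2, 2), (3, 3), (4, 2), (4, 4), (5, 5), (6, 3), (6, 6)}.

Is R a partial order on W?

Reflexive: yes — every world is R-related to itself.
Transitive: yes — every two-step R-path is closed by a direct edge.
Antisymmetric: yes — no distinct pair is related both ways.
So R is a partial order.

Yes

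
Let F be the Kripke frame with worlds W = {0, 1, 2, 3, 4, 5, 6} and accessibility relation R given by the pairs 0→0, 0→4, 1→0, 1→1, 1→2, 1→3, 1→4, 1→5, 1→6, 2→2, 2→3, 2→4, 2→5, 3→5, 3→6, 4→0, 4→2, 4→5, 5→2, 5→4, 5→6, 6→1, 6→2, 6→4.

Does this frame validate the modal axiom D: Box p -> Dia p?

By correspondence theory, D is valid on a frame iff R is serial.
Serial: yes — every world has a successor (e.g. 0 R 0).

Yes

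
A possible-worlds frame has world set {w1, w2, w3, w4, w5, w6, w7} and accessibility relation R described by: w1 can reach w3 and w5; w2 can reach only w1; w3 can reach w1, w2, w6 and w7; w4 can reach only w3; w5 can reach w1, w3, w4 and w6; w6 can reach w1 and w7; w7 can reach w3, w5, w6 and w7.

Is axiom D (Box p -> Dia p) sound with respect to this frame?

Axiom D corresponds to the accessibility relation being serial.
Serial: yes — every world has a successor (e.g. w1 R w3).

Yes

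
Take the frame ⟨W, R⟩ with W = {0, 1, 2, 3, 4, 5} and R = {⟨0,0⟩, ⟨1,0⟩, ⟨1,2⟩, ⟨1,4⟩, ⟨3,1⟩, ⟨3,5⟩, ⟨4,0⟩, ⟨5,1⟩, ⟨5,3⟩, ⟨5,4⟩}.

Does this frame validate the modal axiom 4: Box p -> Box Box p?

Axiom 4 corresponds to the accessibility relation being transitive.
Transitive: no — 3 R 1 and 1 R 0, but not 3 R 0.

No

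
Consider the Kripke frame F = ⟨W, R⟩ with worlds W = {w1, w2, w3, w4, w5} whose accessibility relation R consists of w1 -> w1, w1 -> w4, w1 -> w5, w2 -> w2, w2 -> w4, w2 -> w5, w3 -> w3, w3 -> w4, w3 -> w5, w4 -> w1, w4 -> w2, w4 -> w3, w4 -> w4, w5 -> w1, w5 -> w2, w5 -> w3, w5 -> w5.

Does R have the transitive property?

Transitive: no — w1 R w4 and w4 R w2, but not w1 R w2.

No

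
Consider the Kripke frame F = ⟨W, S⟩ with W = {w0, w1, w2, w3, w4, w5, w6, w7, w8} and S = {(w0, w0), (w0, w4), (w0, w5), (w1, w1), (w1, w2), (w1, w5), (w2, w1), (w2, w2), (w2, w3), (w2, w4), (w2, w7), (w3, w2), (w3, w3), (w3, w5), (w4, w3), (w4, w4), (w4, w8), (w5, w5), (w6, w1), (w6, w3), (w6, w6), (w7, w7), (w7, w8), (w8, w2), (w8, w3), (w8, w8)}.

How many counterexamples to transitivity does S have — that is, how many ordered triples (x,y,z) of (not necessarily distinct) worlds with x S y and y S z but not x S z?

25

Enumerating: (w0,w4,w3), (w0,w4,w8), (w1,w2,w3), (w1,w2,w4), (w1,w2,w7), (w2,w1,w5), (w2,w3,w5), (w2,w4,w8), (w2,w7,w8), (w3,w2,w1), (w3,w2,w4), (w3,w2,w7), … and 13 more.
Total: 25.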